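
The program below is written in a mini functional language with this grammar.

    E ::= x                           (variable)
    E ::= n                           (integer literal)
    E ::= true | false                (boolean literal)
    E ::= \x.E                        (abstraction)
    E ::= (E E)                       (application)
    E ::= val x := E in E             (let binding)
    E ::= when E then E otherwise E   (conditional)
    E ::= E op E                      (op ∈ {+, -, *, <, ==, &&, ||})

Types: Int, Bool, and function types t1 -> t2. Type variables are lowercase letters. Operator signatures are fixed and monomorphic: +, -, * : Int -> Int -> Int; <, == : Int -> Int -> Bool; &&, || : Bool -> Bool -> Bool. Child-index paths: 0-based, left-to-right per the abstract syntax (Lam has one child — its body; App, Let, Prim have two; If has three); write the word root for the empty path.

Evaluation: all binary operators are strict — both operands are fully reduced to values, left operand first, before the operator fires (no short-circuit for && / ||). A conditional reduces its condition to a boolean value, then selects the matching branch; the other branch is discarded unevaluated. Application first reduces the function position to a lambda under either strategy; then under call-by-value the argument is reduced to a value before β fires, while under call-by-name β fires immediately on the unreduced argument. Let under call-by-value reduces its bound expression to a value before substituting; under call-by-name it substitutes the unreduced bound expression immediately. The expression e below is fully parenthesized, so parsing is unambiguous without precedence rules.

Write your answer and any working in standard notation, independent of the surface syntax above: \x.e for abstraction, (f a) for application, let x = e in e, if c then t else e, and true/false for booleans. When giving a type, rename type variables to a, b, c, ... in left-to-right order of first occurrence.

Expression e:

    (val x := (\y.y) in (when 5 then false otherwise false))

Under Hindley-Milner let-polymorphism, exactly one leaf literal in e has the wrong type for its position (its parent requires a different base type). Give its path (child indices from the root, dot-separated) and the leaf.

Answer: 1.0 : 5

Trace:
y : a
\y._ : a -> a
let x : forall. a -> a
  unify Int ~ Bool
  FAIL: mismatch Int ~ Bool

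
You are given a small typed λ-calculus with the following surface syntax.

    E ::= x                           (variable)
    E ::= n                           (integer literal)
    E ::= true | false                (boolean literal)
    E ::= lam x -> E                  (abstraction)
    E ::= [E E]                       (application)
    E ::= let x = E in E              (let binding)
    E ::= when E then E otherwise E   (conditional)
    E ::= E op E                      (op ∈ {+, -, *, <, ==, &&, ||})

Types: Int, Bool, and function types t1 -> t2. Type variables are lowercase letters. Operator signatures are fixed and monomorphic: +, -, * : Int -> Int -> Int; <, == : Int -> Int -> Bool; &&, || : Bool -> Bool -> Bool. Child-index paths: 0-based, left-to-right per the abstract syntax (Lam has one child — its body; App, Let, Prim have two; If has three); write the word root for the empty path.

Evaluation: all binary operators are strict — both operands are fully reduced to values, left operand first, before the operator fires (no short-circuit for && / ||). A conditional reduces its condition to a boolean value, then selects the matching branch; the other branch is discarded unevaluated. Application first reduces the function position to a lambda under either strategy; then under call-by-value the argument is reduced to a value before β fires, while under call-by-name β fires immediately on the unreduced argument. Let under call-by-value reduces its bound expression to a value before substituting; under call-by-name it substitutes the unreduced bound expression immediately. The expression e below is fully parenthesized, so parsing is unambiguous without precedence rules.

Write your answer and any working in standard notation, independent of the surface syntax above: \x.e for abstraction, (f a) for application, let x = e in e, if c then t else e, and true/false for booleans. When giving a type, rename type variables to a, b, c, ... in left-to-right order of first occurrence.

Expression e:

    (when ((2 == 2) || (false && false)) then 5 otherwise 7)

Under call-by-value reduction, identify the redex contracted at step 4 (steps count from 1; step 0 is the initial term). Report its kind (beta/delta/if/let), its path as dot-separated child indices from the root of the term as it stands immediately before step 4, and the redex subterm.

Derivation:
step 0: (if ((2 == 2) || (false && false)) then 5 else 7)
step 1: [delta@0.0] (if (true || (false && false)) then 5 else 7)
step 2: [delta@0.1] (if (true || false) then 5 else 7)
step 3: [delta@0] (if true then 5 else 7)
step 4: [if@root] 5

Answer: if at root : (if true then 5 else 7)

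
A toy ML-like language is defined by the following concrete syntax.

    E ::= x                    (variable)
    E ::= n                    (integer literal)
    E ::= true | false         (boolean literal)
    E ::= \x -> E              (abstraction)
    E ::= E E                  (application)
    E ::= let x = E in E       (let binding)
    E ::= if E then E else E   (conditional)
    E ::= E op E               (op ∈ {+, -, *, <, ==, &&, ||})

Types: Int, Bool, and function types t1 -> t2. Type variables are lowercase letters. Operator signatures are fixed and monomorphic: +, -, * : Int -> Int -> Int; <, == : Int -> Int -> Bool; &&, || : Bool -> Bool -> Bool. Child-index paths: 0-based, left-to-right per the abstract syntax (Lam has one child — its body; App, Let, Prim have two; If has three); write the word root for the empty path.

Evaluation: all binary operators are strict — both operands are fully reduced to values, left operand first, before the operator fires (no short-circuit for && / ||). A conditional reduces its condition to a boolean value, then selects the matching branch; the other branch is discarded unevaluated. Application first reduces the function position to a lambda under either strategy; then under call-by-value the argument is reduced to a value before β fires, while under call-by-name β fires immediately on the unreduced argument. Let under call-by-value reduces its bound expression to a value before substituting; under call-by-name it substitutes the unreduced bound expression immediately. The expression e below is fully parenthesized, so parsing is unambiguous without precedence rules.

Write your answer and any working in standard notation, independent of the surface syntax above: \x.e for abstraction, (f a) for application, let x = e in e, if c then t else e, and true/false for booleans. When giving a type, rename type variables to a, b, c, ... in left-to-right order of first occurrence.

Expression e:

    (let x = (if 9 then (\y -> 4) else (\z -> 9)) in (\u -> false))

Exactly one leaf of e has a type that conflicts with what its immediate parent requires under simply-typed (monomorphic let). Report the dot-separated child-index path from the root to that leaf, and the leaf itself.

Derivation:
  unify Int ~ Bool
  FAIL: mismatch Int ~ Bool

Answer: 0.0 : 9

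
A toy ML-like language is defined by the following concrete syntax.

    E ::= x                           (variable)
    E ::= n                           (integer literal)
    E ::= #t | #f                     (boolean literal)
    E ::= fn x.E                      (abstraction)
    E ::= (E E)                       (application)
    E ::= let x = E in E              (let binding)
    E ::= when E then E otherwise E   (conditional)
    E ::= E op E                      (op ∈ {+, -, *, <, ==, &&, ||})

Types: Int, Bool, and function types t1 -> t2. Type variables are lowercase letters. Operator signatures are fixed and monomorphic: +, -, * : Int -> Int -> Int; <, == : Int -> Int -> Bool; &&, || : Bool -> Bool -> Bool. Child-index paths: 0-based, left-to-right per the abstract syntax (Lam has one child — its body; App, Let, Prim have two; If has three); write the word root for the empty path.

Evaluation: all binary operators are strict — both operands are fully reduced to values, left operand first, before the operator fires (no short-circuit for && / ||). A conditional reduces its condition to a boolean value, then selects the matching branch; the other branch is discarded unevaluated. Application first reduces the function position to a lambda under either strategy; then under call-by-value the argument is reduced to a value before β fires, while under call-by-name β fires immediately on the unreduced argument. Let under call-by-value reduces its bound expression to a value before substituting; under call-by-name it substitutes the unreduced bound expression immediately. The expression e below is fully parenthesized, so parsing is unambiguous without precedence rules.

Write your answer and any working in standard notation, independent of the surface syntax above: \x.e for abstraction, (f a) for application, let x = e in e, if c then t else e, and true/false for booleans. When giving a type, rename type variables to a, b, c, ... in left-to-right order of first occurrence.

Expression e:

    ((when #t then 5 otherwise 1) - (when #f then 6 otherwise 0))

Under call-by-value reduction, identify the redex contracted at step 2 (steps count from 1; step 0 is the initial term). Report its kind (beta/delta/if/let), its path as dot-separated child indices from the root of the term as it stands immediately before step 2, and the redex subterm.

Derivation:
step 0: ((if true then 5 else 1) - (if false then 6 else 0))
step 1: [if@0] (5 - (if false then 6 else 0))
step 2: [if@1] (5 - 0)

Answer: if at 1 : (if false then 6 else 0)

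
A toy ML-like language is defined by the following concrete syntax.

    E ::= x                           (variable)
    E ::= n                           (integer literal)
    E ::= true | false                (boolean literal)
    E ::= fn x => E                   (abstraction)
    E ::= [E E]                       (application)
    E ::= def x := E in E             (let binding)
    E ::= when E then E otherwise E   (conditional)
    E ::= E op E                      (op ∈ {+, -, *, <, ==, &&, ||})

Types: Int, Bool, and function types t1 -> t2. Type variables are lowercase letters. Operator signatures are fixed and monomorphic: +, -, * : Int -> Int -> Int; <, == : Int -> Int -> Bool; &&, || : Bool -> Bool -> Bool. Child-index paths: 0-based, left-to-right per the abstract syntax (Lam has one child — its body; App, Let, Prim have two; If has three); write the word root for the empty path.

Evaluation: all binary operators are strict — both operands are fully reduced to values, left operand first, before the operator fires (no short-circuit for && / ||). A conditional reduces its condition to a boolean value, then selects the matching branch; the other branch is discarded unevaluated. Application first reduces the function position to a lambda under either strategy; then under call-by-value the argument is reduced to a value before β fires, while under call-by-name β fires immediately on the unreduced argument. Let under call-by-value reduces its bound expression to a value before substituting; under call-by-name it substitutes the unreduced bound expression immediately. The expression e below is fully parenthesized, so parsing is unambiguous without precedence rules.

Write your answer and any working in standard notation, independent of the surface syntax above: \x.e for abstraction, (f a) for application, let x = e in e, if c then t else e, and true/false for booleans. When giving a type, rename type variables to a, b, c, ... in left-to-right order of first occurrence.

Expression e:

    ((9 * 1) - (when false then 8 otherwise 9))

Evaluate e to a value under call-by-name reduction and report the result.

Answer: 0

Working:
step 0: ((9 * 1) - (if false then 8 else 9))
step 1: [delta@0] (9 - (if false then 8 else 9))
step 2: [if@1] (9 - 9)
step 3: [delta@root] 0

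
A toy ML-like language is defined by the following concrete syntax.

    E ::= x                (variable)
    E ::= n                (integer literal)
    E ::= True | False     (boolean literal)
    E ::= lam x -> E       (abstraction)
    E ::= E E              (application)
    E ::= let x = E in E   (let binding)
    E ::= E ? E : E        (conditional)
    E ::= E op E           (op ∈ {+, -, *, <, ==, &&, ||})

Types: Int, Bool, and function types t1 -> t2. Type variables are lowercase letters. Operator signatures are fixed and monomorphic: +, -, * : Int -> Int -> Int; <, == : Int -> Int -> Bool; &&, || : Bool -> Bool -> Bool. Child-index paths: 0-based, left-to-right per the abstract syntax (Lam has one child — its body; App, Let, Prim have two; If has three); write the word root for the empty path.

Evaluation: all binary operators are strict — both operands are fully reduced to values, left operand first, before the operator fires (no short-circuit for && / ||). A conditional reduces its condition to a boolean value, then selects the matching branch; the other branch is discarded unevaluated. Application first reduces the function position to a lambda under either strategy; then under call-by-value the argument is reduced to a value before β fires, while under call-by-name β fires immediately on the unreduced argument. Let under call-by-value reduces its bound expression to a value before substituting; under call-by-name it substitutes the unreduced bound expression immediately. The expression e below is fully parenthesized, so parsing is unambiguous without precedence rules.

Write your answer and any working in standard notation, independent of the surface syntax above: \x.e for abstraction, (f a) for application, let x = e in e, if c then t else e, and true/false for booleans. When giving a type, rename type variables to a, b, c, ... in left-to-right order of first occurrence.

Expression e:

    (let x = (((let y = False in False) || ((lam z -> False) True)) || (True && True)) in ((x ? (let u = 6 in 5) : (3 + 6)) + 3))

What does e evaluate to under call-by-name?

Answer: 8

Trace:
step 0: (let x = (((let y = false in false) || ((\z.false) true)) || (true && true)) in ((if x then (let u = 6 in 5) else (3 + 6)) + 3))
step 1: [let@root] ((if (((let y = false in false) || ((\z.false) true)) || (true && true)) then (let u = 6 in 5) else (3 + 6)) + 3)
step 2: [let@0.0.0.0] ((if ((false || ((\z.false) true)) || (true && true)) then (let u = 6 in 5) else (3 + 6)) + 3)
step 3: [beta@0.0.0.1] ((if ((false || false) || (true && true)) then (let u = 6 in 5) else (3 + 6)) + 3)
step 4: [delta@0.0.0] ((if (false || (true && true)) then (let u = 6 in 5) else (3 + 6)) + 3)
step 5: [delta@0.0.1] ((if (false || true) then (let u = 6 in 5) else (3 + 6)) + 3)
step 6: [delta@0.0] ((if true then (let u = 6 in 5) else (3 + 6)) + 3)
step 7: [if@0] ((let u = 6 in 5) + 3)
step 8: [let@0] (5 + 3)
step 9: [delta@root] 8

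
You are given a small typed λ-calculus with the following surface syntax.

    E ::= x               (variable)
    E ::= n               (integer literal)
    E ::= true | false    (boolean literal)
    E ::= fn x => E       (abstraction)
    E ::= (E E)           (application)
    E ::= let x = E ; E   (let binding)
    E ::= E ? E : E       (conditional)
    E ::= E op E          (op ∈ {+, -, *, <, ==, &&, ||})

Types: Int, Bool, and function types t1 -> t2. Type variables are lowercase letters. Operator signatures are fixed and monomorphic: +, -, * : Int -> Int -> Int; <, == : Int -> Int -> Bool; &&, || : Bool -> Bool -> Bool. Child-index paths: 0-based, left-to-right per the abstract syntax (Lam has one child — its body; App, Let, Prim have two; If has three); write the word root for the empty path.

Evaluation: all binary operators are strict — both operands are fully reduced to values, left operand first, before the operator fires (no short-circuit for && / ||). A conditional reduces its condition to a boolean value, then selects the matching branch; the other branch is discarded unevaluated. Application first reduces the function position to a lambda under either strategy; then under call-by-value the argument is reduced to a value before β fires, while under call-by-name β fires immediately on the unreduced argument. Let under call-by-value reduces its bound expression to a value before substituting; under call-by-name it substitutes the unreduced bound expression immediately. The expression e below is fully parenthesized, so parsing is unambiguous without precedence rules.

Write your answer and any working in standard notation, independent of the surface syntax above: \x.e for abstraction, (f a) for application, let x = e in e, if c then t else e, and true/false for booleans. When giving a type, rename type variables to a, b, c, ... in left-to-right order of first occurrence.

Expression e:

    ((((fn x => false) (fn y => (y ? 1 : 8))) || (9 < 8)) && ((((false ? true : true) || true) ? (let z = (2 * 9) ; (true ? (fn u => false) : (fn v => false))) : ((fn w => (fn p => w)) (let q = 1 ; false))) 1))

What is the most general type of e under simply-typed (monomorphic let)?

Working:
\x._ : a -> Bool
y : b
  unify b ~ Bool
  unify Int ~ Int
\y._ : Bool -> Int
  unify a -> Bool ~ (Bool -> Int) -> c
  unify a ~ Bool -> Int
  unify Bool ~ c
_ _ : Bool
  unify Bool ~ Bool
  unify Int ~ Int
  unify Int ~ Int
  unify Bool ~ Bool
  unify Bool ~ Bool
  unify Bool ~ Bool
  unify Bool ~ Bool
  unify Bool ~ Bool
  unify Bool ~ Bool
  unify Bool ~ Bool
  unify Int ~ Int
  unify Int ~ Int
let z : Int
  unify Bool ~ Bool
\u._ : d -> Bool
\v._ : e -> Bool
  unify d -> Bool ~ e -> Bool
  unify d ~ e
  unify Bool ~ Bool
w : f
\p._ : g -> f
\w._ : f -> g -> f
let q : Int
  unify f -> g -> f ~ Bool -> h
  unify f ~ Bool
  unify g -> Bool ~ h
_ _ : g -> Bool
  unify e -> Bool ~ g -> Bool
  unify e ~ g
  unify Bool ~ Bool
  unify g -> Bool ~ Int -> i
  unify g ~ Int
  unify Bool ~ i
_ _ : Bool
  unify Bool ~ Bool

Answer: Bool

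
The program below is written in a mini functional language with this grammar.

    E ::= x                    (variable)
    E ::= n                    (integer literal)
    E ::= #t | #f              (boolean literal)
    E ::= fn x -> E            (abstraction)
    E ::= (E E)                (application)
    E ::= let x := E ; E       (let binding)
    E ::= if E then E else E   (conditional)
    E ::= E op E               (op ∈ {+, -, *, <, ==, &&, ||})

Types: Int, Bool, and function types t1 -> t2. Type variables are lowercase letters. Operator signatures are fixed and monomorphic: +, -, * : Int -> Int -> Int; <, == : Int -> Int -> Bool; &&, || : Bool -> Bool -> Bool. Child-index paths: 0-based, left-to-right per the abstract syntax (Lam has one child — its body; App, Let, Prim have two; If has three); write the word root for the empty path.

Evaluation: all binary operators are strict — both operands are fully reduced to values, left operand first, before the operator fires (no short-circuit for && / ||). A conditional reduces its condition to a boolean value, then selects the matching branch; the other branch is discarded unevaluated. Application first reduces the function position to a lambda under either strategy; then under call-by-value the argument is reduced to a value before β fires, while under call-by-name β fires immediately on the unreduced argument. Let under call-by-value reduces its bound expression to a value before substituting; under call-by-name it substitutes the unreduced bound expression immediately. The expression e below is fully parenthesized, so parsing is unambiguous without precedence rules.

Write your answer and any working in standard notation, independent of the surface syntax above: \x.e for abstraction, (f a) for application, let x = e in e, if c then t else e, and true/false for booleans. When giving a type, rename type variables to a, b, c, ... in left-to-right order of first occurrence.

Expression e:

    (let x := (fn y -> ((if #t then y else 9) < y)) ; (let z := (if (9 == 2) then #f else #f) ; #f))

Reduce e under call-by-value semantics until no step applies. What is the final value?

Derivation:
step 0: (let x = (\y.((if true then y else 9) < y)) in (let z = (if (9 == 2) then false else false) in false))
step 1: [let@root] (let z = (if (9 == 2) then false else false) in false)
step 2: [delta@0.0] (let z = (if false then false else false) in false)
step 3: [if@0] (let z = false in false)
step 4: [let@root] false

Answer: false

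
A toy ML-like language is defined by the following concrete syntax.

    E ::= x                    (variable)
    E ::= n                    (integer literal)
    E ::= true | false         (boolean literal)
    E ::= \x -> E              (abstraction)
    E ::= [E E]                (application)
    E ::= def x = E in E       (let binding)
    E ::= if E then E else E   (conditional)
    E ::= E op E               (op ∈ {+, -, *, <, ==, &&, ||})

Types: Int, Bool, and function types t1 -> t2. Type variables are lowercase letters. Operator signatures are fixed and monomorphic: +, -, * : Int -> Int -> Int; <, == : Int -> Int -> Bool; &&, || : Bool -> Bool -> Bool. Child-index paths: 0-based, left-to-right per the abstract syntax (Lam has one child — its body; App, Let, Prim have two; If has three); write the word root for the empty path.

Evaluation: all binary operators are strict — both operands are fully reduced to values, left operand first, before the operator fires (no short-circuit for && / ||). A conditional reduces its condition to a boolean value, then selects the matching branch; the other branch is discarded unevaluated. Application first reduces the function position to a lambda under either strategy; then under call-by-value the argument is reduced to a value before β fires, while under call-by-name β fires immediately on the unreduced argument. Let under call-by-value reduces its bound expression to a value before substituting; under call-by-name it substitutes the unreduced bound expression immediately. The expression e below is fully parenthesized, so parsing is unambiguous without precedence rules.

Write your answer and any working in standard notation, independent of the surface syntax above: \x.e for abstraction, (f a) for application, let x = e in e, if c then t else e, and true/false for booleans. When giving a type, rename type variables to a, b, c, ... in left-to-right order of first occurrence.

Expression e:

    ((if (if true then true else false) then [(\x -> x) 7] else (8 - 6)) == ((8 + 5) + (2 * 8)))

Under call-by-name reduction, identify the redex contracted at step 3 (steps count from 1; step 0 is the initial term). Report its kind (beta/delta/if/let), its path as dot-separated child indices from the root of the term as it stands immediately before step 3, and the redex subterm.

Working:
step 0: ((if (if true then true else false) then ((\x.x) 7) else (8 - 6)) == ((8 + 5) + (2 * 8)))
step 1: [if@0.0] ((if true then ((\x.x) 7) else (8 - 6)) == ((8 + 5) + (2 * 8)))
step 2: [if@0] (((\x.x) 7) == ((8 + 5) + (2 * 8)))
step 3: [beta@0] (7 == ((8 + 5) + (2 * 8)))

Answer: beta at 0 : ((\x.x) 7)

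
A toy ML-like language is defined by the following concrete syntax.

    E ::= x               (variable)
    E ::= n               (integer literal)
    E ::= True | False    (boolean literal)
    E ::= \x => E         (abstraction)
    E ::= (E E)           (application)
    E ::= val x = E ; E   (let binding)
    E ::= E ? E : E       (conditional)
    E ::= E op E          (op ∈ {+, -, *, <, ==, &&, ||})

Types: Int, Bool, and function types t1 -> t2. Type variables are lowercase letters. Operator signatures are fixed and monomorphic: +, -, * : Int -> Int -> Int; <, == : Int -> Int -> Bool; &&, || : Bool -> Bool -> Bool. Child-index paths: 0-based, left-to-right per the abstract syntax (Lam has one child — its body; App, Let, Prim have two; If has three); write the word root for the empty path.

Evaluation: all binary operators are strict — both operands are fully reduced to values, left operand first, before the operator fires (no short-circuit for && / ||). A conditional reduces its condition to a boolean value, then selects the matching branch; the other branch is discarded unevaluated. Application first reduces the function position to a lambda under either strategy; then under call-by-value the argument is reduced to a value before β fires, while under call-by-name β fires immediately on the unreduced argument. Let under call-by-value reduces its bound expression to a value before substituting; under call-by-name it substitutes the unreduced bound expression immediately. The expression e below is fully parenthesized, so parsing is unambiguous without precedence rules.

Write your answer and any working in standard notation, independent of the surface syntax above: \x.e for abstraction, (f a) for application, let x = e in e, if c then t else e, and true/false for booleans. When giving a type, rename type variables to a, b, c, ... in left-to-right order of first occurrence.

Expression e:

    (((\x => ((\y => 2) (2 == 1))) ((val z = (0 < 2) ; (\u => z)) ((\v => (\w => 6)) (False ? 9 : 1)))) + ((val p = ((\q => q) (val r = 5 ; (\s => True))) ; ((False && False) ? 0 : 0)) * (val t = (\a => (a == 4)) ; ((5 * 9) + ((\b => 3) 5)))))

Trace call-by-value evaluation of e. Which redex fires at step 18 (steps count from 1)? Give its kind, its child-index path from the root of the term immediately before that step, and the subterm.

Answer: delta at 1 : (0 * 48)

Trace:
step 0: (((\x.((\y.2) (2 == 1))) ((let z = (0 < 2) in (\u.z)) ((\v.(\w.6)) (if false then 9 else 1)))) + ((let p = ((\q.q) (let r = 5 in (\s.true))) in (if (false && false) then 0 else 0)) * (let t = (\a.(a == 4)) in ((5 * 9) + ((\b.3) 5)))))
step 1: [delta@0.1.0.0] (((\x.((\y.2) (2 == 1))) ((let z = true in (\u.z)) ((\v.(\w.6)) (if false then 9 else 1)))) + ((let p = ((\q.q) (let r = 5 in (\s.true))) in (if (false && false) then 0 else 0)) * (let t = (\a.(a == 4)) in ((5 * 9) + ((\b.3) 5)))))
step 2: [let@0.1.0] (((\x.((\y.2) (2 == 1))) ((\u.true) ((\v.(\w.6)) (if false then 9 else 1)))) + ((let p = ((\q.q) (let r = 5 in (\s.true))) in (if (false && false) then 0 else 0)) * (let t = (\a.(a == 4)) in ((5 * 9) + ((\b.3) 5)))))
step 3: [if@0.1.1.1] (((\x.((\y.2) (2 == 1))) ((\u.true) ((\v.(\w.6)) 1))) + ((let p = ((\q.q) (let r = 5 in (\s.true))) in (if (false && false) then 0 else 0)) * (let t = (\a.(a == 4)) in ((5 * 9) + ((\b.3) 5)))))
step 4: [beta@0.1.1] (((\x.((\y.2) (2 == 1))) ((\u.true) (\w.6))) + ((let p = ((\q.q) (let r = 5 in (\s.true))) in (if (false && false) then 0 else 0)) * (let t = (\a.(a == 4)) in ((5 * 9) + ((\b.3) 5)))))
step 5: [beta@0.1] (((\x.((\y.2) (2 == 1))) true) + ((let p = ((\q.q) (let r = 5 in (\s.true))) in (if (false && false) then 0 else 0)) * (let t = (\a.(a == 4)) in ((5 * 9) + ((\b.3) 5)))))
step 6: [beta@0] (((\y.2) (2 == 1)) + ((let p = ((\q.q) (let r = 5 in (\s.true))) in (if (false && false) then 0 else 0)) * (let t = (\a.(a == 4)) in ((5 * 9) + ((\b.3) 5)))))
step 7: [delta@0.1] (((\y.2) false) + ((let p = ((\q.q) (let r = 5 in (\s.true))) in (if (false && false) then 0 else 0)) * (let t = (\a.(a == 4)) in ((5 * 9) + ((\b.3) 5)))))
step 8: [beta@0] (2 + ((let p = ((\q.q) (let r = 5 in (\s.true))) in (if (false && false) then 0 else 0)) * (let t = (\a.(a == 4)) in ((5 * 9) + ((\b.3) 5)))))
step 9: [let@1.0.0.1] (2 + ((let p = ((\q.q) (\s.true)) in (if (false && false) then 0 else 0)) * (let t = (\a.(a == 4)) in ((5 * 9) + ((\b.3) 5)))))
step 10: [beta@1.0.0] (2 + ((let p = (\s.true) in (if (false && false) then 0 else 0)) * (let t = (\a.(a == 4)) in ((5 * 9) + ((\b.3) 5)))))
step 11: [let@1.0] (2 + ((if (false && false) then 0 else 0) * (let t = (\a.(a == 4)) in ((5 * 9) + ((\b.3) 5)))))
step 12: [delta@1.0.0] (2 + ((if false then 0 else 0) * (let t = (\a.(a == 4)) in ((5 * 9) + ((\b.3) 5)))))
step 13: [if@1.0] (2 + (0 * (let t = (\a.(a == 4)) in ((5 * 9) + ((\b.3) 5)))))
step 14: [let@1.1] (2 + (0 * ((5 * 9) + ((\b.3) 5))))
step 15: [delta@1.1.0] (2 + (0 * (45 + ((\b.3) 5))))
step 16: [beta@1.1.1] (2 + (0 * (45 + 3)))
step 17: [delta@1.1] (2 + (0 * 48))
step 18: [delta@1] (2 + 0)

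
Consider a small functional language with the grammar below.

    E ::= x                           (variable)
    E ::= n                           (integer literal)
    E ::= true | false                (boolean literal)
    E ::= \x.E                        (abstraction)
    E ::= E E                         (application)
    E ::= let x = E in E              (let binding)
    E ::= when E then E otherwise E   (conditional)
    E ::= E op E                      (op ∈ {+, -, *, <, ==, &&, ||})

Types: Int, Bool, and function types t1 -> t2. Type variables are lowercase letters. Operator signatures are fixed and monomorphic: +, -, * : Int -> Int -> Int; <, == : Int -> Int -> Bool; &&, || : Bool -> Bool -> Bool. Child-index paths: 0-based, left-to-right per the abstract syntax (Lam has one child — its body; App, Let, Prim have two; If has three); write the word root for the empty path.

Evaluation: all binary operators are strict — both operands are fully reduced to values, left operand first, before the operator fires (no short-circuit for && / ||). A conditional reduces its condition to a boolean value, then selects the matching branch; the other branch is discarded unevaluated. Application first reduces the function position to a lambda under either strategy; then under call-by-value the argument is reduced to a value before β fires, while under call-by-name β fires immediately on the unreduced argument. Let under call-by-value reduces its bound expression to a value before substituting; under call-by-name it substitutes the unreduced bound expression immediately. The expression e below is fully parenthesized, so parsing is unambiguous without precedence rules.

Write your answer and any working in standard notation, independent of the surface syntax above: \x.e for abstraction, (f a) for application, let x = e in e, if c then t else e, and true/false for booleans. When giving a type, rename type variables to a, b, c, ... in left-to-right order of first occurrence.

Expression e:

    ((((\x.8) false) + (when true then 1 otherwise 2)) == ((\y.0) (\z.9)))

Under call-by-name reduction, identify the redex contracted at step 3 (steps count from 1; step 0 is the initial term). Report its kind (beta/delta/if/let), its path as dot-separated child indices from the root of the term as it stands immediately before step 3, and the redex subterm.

Answer: delta at 0 : (8 + 1)

Derivation:
step 0: ((((\x.8) false) + (if true then 1 else 2)) == ((\y.0) (\z.9)))
step 1: [beta@0.0] ((8 + (if true then 1 else 2)) == ((\y.0) (\z.9)))
step 2: [if@0.1] ((8 + 1) == ((\y.0) (\z.9)))
step 3: [delta@0] (9 == ((\y.0) (\z.9)))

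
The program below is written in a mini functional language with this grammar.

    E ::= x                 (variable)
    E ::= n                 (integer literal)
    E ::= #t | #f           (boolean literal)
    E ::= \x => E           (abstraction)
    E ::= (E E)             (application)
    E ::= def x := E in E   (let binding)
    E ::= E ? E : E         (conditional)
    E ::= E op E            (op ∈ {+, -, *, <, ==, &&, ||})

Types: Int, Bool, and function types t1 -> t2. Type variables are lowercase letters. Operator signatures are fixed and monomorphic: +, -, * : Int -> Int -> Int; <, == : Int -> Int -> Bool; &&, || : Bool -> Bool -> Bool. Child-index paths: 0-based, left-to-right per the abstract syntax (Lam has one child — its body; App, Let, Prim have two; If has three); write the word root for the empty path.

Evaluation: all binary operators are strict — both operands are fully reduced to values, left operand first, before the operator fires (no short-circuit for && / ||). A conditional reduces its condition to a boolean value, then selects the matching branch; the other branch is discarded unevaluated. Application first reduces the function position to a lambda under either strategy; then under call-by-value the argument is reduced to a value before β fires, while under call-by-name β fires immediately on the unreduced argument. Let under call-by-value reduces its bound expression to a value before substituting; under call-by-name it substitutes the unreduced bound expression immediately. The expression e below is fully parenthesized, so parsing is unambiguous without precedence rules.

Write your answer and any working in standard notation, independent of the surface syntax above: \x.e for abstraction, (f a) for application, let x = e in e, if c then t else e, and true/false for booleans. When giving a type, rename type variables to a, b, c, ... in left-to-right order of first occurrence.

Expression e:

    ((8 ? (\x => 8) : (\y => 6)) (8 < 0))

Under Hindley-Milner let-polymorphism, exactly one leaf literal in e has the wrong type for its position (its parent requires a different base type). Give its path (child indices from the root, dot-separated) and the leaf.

Answer: 0.0 : 8

Working:
  unify Int ~ Bool
  FAIL: mismatch Int ~ Bool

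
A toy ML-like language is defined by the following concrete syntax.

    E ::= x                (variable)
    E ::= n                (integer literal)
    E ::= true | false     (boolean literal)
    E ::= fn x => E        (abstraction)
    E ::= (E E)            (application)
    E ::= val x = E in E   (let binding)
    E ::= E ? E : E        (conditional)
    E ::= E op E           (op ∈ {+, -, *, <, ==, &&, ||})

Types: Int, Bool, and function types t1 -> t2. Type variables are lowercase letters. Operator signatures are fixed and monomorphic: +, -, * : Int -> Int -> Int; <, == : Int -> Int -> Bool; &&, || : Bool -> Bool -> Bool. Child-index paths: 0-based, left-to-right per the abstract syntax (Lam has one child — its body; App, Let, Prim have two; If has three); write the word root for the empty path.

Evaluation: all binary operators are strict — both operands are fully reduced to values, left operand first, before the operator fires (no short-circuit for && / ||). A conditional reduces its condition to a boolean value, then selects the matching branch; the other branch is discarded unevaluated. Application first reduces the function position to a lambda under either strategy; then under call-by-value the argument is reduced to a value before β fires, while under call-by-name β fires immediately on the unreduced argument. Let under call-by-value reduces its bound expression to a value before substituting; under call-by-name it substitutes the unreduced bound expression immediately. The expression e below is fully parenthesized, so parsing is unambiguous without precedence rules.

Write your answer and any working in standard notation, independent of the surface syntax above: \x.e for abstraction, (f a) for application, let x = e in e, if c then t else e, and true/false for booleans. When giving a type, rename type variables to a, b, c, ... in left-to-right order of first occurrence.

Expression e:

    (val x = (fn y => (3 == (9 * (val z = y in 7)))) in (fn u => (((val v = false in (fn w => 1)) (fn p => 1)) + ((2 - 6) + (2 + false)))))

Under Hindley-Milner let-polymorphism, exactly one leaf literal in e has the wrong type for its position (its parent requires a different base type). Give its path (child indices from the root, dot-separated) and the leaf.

Answer: 1.0.1.1.1 : false

Trace:
  unify Int ~ Int
  unify Int ~ Int
y : a
let z : a
  unify Int ~ Int
  unify Int ~ Int
\y._ : a -> Bool
let x : forall. a -> Bool
let v : Bool
\w._ : c -> Int
\p._ : d -> Int
  unify c -> Int ~ (d -> Int) -> e
  unify c ~ d -> Int
  unify Int ~ e
_ _ : Int
  unify Int ~ Int
  unify Int ~ Int
  unify Int ~ Int
  unify Int ~ Int
  unify Int ~ Int
  unify Bool ~ Int
  FAIL: mismatch Bool ~ Int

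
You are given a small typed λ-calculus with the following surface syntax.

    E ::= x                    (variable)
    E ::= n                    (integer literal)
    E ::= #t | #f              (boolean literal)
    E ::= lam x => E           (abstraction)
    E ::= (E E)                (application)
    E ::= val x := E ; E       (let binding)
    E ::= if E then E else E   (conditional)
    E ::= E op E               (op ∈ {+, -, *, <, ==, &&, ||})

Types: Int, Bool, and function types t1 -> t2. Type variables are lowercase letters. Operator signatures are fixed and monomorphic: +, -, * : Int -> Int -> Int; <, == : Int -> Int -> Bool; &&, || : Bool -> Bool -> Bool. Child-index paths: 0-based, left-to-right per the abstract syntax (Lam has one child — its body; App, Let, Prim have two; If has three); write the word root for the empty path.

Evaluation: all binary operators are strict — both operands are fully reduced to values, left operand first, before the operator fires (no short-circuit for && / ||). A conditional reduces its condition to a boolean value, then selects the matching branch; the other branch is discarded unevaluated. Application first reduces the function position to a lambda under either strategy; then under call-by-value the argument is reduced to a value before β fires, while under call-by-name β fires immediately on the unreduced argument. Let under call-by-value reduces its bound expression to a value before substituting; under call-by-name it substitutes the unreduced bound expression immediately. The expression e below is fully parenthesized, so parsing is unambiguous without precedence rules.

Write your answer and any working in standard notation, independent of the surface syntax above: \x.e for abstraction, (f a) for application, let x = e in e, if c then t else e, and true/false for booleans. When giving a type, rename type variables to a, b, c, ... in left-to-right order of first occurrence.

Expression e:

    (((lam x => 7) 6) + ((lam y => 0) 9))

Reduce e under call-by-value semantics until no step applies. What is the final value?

Answer: 7

Derivation:
step 0: (((\x.7) 6) + ((\y.0) 9))
step 1: [beta@0] (7 + ((\y.0) 9))
step 2: [beta@1] (7 + 0)
step 3: [delta@root] 7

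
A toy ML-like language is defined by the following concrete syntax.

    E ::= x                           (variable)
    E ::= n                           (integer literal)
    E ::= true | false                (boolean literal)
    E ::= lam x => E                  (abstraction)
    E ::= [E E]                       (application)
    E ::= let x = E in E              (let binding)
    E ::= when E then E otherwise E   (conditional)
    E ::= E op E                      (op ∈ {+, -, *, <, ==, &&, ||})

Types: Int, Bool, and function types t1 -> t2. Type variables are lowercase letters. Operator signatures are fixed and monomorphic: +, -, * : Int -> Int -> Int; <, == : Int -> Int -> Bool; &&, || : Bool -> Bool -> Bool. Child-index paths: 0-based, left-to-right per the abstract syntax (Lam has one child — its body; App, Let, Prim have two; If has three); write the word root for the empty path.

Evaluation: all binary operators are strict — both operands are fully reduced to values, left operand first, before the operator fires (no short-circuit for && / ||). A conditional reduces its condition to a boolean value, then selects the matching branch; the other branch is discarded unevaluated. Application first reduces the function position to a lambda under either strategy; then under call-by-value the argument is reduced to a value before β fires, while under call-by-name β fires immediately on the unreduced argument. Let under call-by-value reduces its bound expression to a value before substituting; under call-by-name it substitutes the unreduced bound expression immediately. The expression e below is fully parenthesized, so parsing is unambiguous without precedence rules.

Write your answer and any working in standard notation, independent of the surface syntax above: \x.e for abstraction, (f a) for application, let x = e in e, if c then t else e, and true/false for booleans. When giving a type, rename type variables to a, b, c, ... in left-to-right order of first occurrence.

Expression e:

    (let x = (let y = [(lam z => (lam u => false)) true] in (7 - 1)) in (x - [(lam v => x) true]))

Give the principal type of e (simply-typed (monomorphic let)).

Answer: Int

Derivation:
\u._ : b -> Bool
\z._ : a -> b -> Bool
  unify a -> b -> Bool ~ Bool -> c
  unify a ~ Bool
  unify b -> Bool ~ c
_ _ : b -> Bool
let y : b -> Bool
  unify Int ~ Int
  unify Int ~ Int
let x : Int
x : Int
  unify Int ~ Int
x : Int
\v._ : d -> Int
  unify d -> Int ~ Bool -> e
  unify d ~ Bool
  unify Int ~ e
_ _ : Int
  unify Int ~ Int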